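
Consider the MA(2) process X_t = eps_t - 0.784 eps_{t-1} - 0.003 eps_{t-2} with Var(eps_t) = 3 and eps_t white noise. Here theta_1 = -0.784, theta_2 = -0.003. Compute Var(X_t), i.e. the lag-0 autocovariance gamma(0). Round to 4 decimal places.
\gamma(0) = 4.8440

For an MA(q) process X_t = eps_t + sum_i theta_i eps_{t-i} with
Var(eps_t) = sigma^2, the variance is
  gamma(0) = sigma^2 * (1 + sum_i theta_i^2).
  sum_i theta_i^2 = (-0.784)^2 + (-0.003)^2 = 0.614656 + 0.000009 = 0.614665.
  gamma(0) = 3 * (1 + 0.614665) = 3 * 1.614665 = 4.843995, which rounds to 4.8440.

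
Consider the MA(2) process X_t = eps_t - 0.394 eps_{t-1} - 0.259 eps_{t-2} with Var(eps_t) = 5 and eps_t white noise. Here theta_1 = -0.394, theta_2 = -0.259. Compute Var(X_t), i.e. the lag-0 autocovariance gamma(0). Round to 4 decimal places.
\gamma(0) = 6.1116

For an MA(q) process X_t = eps_t + sum_i theta_i eps_{t-i} with
Var(eps_t) = sigma^2, the variance is
  gamma(0) = sigma^2 * (1 + sum_i theta_i^2).
  sum_i theta_i^2 = (-0.394)^2 + (-0.259)^2 = 0.155236 + 0.067081 = 0.222317.
  gamma(0) = 5 * (1 + 0.222317) = 5 * 1.222317 = 6.111585, which rounds to 6.1116.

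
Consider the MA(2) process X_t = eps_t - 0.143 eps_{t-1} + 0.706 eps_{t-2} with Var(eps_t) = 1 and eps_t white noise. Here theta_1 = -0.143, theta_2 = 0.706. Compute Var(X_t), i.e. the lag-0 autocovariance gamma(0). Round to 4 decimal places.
\gamma(0) = 1.5189

For an MA(q) process X_t = eps_t + sum_i theta_i eps_{t-i} with
Var(eps_t) = sigma^2, the variance is
  gamma(0) = sigma^2 * (1 + sum_i theta_i^2).
  sum_i theta_i^2 = (-0.143)^2 + (0.706)^2 = 0.020449 + 0.498436 = 0.518885.
  gamma(0) = 1 * (1 + 0.518885) = 1 * 1.518885 = 1.518885, which rounds to 1.5189.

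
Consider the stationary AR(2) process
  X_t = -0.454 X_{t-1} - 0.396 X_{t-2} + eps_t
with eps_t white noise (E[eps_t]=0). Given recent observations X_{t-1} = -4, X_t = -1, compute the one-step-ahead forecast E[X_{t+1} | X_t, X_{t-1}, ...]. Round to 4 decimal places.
E[X_{t+1} \mid \mathcal F_t] = 2.0380

For an AR(p) model X_t = c + sum_i phi_i X_{t-i} + eps_t, the
one-step-ahead conditional mean is
  E[X_{t+1} | X_t, ...] = c + sum_i phi_i X_{t+1-i}.
Substitute known values:
  E[X_{t+1} | ...] = (-0.454) * (-1) + (-0.396) * (-4)
                   = 2.0380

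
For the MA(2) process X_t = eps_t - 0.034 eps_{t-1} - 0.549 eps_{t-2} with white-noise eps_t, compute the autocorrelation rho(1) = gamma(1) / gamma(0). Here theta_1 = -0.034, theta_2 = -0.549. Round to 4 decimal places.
\rho(1) = -0.0118

For an MA(q) process with theta_0 = 1, the autocovariance is
  gamma(k) = sigma^2 * sum_{i=0..q-k} theta_i * theta_{i+k},
and rho(k) = gamma(k) / gamma(0). Sigma^2 cancels.
  numerator   = (1)*(-0.034) + (-0.034)*(-0.549) = -0.015334.
  denominator = (1)^2 + (-0.034)^2 + (-0.549)^2 = 1.302557.
  rho(1) = -0.015334 / 1.302557 = -0.0118.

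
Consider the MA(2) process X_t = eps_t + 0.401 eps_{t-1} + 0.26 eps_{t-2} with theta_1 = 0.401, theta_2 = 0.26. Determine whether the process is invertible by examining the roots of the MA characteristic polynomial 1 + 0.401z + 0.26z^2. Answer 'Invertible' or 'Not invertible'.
\text{Invertible}

The MA(q) characteristic polynomial is P(z) = 1 + 0.401z + 0.26z^2.
Invertibility requires all roots to lie outside the unit circle, i.e. |z| > 1 for every root.
Set 1 + (0.401) z + (0.26) z^2 = 0, i.e. a z^2 + b z + c = 0 with a = 0.26, b = 0.401, c = 1.
Discriminant D = b^2 - 4ac = (0.401)^2 - 4*(0.26)*1 = 0.160801 - (1.04) = -0.879199.
D < 0, so the roots are the complex-conjugate pair z = (-b +/- i sqrt(-D)) / (2a) = -0.7712 +/- 1.8032i.
For a conjugate pair |z|^2 = z * conj(z) = (product of roots) = c/a = 1/(0.26) = 3.846154, so |z| = sqrt(3.846154) = 1.9612 for both roots.
Moduli of all roots: 1.9612, 1.9612.
All moduli strictly greater than 1? Yes.
Verdict: Invertible.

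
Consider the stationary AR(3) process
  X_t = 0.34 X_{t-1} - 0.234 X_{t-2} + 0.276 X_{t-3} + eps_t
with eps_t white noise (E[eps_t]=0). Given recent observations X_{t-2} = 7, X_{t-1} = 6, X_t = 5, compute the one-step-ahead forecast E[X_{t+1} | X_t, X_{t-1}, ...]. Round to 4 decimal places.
E[X_{t+1} \mid \mathcal F_t] = 2.2280

For an AR(p) model X_t = c + sum_i phi_i X_{t-i} + eps_t, the
one-step-ahead conditional mean is
  E[X_{t+1} | X_t, ...] = c + sum_i phi_i X_{t+1-i}.
Substitute known values:
  E[X_{t+1} | ...] = (0.34) * (5) + (-0.234) * (6) + (0.276) * (7)
                   = 2.2280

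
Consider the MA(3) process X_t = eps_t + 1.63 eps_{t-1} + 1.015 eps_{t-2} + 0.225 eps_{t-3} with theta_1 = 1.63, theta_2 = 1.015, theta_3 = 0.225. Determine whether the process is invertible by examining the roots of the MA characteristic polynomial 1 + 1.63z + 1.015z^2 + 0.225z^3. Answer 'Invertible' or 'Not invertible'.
\text{Invertible}

The MA(q) characteristic polynomial is P(z) = 1 + 1.63z + 1.015z^2 + 0.225z^3.
Invertibility requires all roots to lie outside the unit circle, i.e. |z| > 1 for every root.
Degree 3: look for a simple real root z0 first, then factor out (1 - z/z0) and solve the remaining quadratic.
Testing z0 = -2: P(-2) = 1 + (1.63)(-2) + (1.015)(-2)^2 + (0.225)(-2)^3
  = 1 + (-3.26) + (4.06) + (-1.8) = 0.  So z_0 = -2 is a root, |z_0| = 2.
Divide out the factor (1 + 0.5 z) = (1 - z/z0) (since 1/z0 = -0.5):
  P(z) = (1 + 0.5 z)(1 + (1.13) z + (0.45) z^2)
  [check: z-coef 1.13 - (-0.5) = 1.63; z^2-coef 0.45 - (-0.5)(1.13) = 1.015; z^3-coef -(-0.5)(0.45) = 0.225.]
Remaining roots from the quadratic factor 1 + (1.13) z + (0.45) z^2:
  Set 1 + (1.13) z + (0.45) z^2 = 0, i.e. a z^2 + b z + c = 0 with a = 0.45, b = 1.13, c = 1.
  Discriminant D = b^2 - 4ac = (1.13)^2 - 4*(0.45)*1 = 1.2769 - (1.8) = -0.5231.
  D < 0, so the roots are the complex-conjugate pair z = (-b +/- i sqrt(-D)) / (2a) = -1.2556 +/- 0.8036i.
  For a conjugate pair |z|^2 = z * conj(z) = (product of roots) = c/a = 1/(0.45) = 2.222222, so |z| = sqrt(2.222222) = 1.4907 for both roots.
Moduli of all roots: 2.0000, 1.4907, 1.4907.
All moduli strictly greater than 1? Yes.
Verdict: Invertible.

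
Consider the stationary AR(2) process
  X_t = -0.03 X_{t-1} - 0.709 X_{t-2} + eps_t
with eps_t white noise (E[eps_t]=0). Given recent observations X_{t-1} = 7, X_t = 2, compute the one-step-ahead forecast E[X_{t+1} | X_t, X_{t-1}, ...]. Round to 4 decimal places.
E[X_{t+1} \mid \mathcal F_t] = -5.0230

For an AR(p) model X_t = c + sum_i phi_i X_{t-i} + eps_t, the
one-step-ahead conditional mean is
  E[X_{t+1} | X_t, ...] = c + sum_i phi_i X_{t+1-i}.
Substitute known values:
  E[X_{t+1} | ...] = (-0.03) * (2) + (-0.709) * (7)
                   = -5.0230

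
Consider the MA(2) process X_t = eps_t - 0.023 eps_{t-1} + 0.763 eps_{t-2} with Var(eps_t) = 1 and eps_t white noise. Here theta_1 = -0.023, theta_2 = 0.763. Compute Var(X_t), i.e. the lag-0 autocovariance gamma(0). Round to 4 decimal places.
\gamma(0) = 1.5827

For an MA(q) process X_t = eps_t + sum_i theta_i eps_{t-i} with
Var(eps_t) = sigma^2, the variance is
  gamma(0) = sigma^2 * (1 + sum_i theta_i^2).
  sum_i theta_i^2 = (-0.023)^2 + (0.763)^2 = 0.000529 + 0.582169 = 0.582698.
  gamma(0) = 1 * (1 + 0.582698) = 1 * 1.582698 = 1.582698, which rounds to 1.5827.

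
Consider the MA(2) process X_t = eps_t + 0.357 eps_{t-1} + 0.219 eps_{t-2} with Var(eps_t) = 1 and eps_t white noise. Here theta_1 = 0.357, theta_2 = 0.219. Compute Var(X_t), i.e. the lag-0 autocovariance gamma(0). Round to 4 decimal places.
\gamma(0) = 1.1754

For an MA(q) process X_t = eps_t + sum_i theta_i eps_{t-i} with
Var(eps_t) = sigma^2, the variance is
  gamma(0) = sigma^2 * (1 + sum_i theta_i^2).
  sum_i theta_i^2 = (0.357)^2 + (0.219)^2 = 0.127449 + 0.047961 = 0.17541.
  gamma(0) = 1 * (1 + 0.17541) = 1 * 1.17541 = 1.17541, which rounds to 1.1754.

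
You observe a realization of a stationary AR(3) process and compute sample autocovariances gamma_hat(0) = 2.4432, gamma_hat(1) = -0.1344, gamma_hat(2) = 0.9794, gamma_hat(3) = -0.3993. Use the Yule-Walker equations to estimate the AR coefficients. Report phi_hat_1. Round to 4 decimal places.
\hat\phi_{1} = 0.0280

The Yule-Walker equations for an AR(p) process read, in matrix form,
  Gamma_p phi = r_p,   with   (Gamma_p)_{ij} = gamma(|i - j|),
                       (r_p)_i = gamma(i),   i,j = 1..p.
Substitute the sample gammas (Toeplitz matrix and right-hand side of size 3):
  Gamma_p = [[2.4432, -0.1344, 0.9794], [-0.1344, 2.4432, -0.1344], [0.9794, -0.1344, 2.4432]]
  r_p     = [-0.1344, 0.9794, -0.3993]
Written out (R1..R3):
  (R1) 2.4432 phi_1 - 0.1344 phi_2 + 0.9794 phi_3 = -0.1344
  (R2) -0.1344 phi_1 + 2.4432 phi_2 - 0.1344 phi_3 = 0.9794
  (R3) 0.9794 phi_1 - 0.1344 phi_2 + 2.4432 phi_3 = -0.3993
Gaussian elimination:
  R2 <- R2 - (-0.1344/2.4432) R1 = R2 - (-0.05501) R1:  2.435807 phi_2 - 0.080523 phi_3 = 0.972007
  R3 <- R3 - (0.9794/2.4432) R1 = R3 - (0.400868) R1:  -0.080523 phi_2 + 2.05059 phi_3 = -0.345423
  R3 <- R3 - (-0.080523/2.435807) R2 = R3 - (-0.033058) R2:  2.047928 phi_3 = -0.313291
Back-substitution:
  phi_hat_3 = -0.313291 / 2.047928 = -0.152979
  phi_hat_2 = (0.972007 - (-0.080523)(-0.152979)) / 2.435807 = 0.393992
  phi_hat_1 = (-0.1344 - (-0.1344)(0.393992) - (0.9794)(-0.152979)) / 2.4432 = 0.027988
So phi_hat = [0.0280, 0.3940, -0.1530].
Therefore phi_hat_1 = 0.0280.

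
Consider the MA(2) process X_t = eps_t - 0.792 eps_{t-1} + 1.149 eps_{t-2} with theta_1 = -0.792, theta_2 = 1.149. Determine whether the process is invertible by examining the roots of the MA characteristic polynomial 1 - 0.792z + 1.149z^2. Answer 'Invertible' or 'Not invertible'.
\text{Not invertible}

The MA(q) characteristic polynomial is P(z) = 1 - 0.792z + 1.149z^2.
Invertibility requires all roots to lie outside the unit circle, i.e. |z| > 1 for every root.
Set 1 + (-0.792) z + (1.149) z^2 = 0, i.e. a z^2 + b z + c = 0 with a = 1.149, b = -0.792, c = 1.
Discriminant D = b^2 - 4ac = (-0.792)^2 - 4*(1.149)*1 = 0.627264 - (4.596) = -3.968736.
D < 0, so the roots are the complex-conjugate pair z = (-b +/- i sqrt(-D)) / (2a) = 0.3446 +/- 0.8669i.
For a conjugate pair |z|^2 = z * conj(z) = (product of roots) = c/a = 1/(1.149) = 0.870322, so |z| = sqrt(0.870322) = 0.9329 for both roots.
Moduli of all roots: 0.9329, 0.9329.
All moduli strictly greater than 1? No.
Verdict: Not invertible.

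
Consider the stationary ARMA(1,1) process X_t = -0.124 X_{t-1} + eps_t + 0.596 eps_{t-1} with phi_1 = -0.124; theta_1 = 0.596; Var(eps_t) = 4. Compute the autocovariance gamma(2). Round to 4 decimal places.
\gamma(2) = -0.2202

Multiply the model equation by X_{t-k} and take expectations. With theta_0 = psi_0 = 1 and psi_j the MA(infinity) weights, this gives
  gamma(k) - sum_i phi_i gamma(k-i) = c_k,
  c_k = sigma^2 * sum_{j=k..q} theta_j psi_{j-k}   (c_k = 0 for k > q),
using gamma(-m) = gamma(m).
psi-weights needed (psi_j = theta_j + sum_i phi_i psi_{j-i}):
  psi_1 = theta_1 + phi_1 = 0.596 + (-0.124) = 0.472
Right-hand sides:
  c_0 = sigma^2 (1 + theta_1 psi_1) = 4 * (1 + (0.596)(0.472)) = 4 * 1.281312 = 5.125248
  c_1 = sigma^2 theta_1 = 4 * (0.596) = 2.384
  c_2 = 0
Equations for k = 0 and k = 1 (AR order 1):
  gamma(0) = phi_1 gamma(1) + c_0
  gamma(1) = phi_1 gamma(0) + c_1
Substituting the second into the first: gamma(0) (1 - phi_1^2) = c_0 + phi_1 c_1, so
  gamma(0) = (c_0 + phi_1 c_1) / (1 - phi_1^2) = (5.125248 + (-0.124)(2.384)) / (1 - (-0.124)^2) = 4.829632 / 0.984624 = 4.905052.
  gamma(1) = phi_1 gamma(0) + c_1 = (-0.124)(4.905052) + (2.384) = 1.775774.
For k = 2 (> q): gamma(2) = phi_1 gamma(1) = (-0.124)(1.775774) = -0.220196.
Therefore gamma(2) = -0.2202 (to 4 decimal places).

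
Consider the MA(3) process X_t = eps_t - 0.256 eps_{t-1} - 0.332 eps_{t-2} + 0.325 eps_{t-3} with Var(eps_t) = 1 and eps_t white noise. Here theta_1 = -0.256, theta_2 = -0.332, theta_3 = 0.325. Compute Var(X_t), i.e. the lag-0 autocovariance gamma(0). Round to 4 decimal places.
\gamma(0) = 1.2814

For an MA(q) process X_t = eps_t + sum_i theta_i eps_{t-i} with
Var(eps_t) = sigma^2, the variance is
  gamma(0) = sigma^2 * (1 + sum_i theta_i^2).
  sum_i theta_i^2 = (-0.256)^2 + (-0.332)^2 + (0.325)^2 = 0.065536 + 0.110224 + 0.105625 = 0.281385.
  gamma(0) = 1 * (1 + 0.281385) = 1 * 1.281385 = 1.281385, which rounds to 1.2814.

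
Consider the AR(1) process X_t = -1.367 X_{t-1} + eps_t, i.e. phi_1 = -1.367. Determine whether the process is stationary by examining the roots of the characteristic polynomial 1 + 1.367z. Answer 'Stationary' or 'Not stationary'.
\text{Not stationary}

The AR(p) characteristic polynomial is P(z) = 1 + 1.367z.
Stationarity requires all roots to lie outside the unit circle, i.e. |z| > 1 for every root.
This is linear in z: 1 + (1.367) z = 0  =>  z = -1/(1.367) = -0.731529,  |z| = 0.731529.
Moduli of all roots: 0.7315.
All moduli strictly greater than 1? No.
Verdict: Not stationary.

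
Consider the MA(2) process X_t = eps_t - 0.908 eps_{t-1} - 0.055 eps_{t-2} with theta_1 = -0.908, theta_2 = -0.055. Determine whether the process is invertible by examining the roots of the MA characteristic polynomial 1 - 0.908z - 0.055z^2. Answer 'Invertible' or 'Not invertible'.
\text{Invertible}

The MA(q) characteristic polynomial is P(z) = 1 - 0.908z - 0.055z^2.
Invertibility requires all roots to lie outside the unit circle, i.e. |z| > 1 for every root.
Set 1 + (-0.908) z + (-0.055) z^2 = 0, i.e. a z^2 + b z + c = 0 with a = -0.055, b = -0.908, c = 1.
Discriminant D = b^2 - 4ac = (-0.908)^2 - 4*(-0.055)*1 = 0.824464 - (-0.22) = 1.044464.
D >= 0, so the roots are real: z = (-b +/- sqrt(D)) / (2a) = (0.908 +/- 1.02199) / (-0.11).
  z_1 = (0.908 + 1.02199) / (-0.11) = -17.5454,   |z_1| = 17.5454.
  z_2 = (0.908 - 1.02199) / (-0.11) = 1.0363,   |z_2| = 1.0363.
Moduli of all roots: 17.5454, 1.0363.
All moduli strictly greater than 1? Yes.
Verdict: Invertible.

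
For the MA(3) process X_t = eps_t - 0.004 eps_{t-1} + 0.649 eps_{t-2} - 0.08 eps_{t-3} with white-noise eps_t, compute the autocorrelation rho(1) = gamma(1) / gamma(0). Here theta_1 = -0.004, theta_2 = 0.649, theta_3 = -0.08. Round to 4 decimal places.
\rho(1) = -0.0410

For an MA(q) process with theta_0 = 1, the autocovariance is
  gamma(k) = sigma^2 * sum_{i=0..q-k} theta_i * theta_{i+k},
and rho(k) = gamma(k) / gamma(0). Sigma^2 cancels.
  numerator   = (1)*(-0.004) + (-0.004)*(0.649) + (0.649)*(-0.08) = -0.058516.
  denominator = (1)^2 + (-0.004)^2 + (0.649)^2 + (-0.08)^2 = 1.427617.
  rho(1) = -0.058516 / 1.427617 = -0.0410.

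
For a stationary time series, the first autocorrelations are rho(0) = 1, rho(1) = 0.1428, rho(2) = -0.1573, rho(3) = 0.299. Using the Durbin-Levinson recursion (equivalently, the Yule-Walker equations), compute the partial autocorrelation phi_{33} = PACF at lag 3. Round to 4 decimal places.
\phi_{33} = 0.3710

The PACF at lag k is phi_{kk}, the last component of the solution
to the Yule-Walker system G_k phi = r_k where
  (G_k)_{ij} = rho(|i - j|), (r_k)_i = rho(i), i,j = 1..k.
Equivalently, Durbin-Levinson gives phi_{kk} iteratively:
  phi_{11} = rho(1)
  phi_{kk} = [rho(k) - sum_{j=1..k-1} phi_{k-1,j} rho(k-j)]
            / [1 - sum_{j=1..k-1} phi_{k-1,j} rho(j)],
  phi_{k,j} = phi_{k-1,j} - phi_{kk} phi_{k-1,k-j},  j = 1..k-1.
Step k = 1:
  phi_11 = rho(1) = 0.1428.
Step k = 2:
  phi_22 = [rho(2) - phi_11 rho(1)] / [1 - phi_11 rho(1)] = [-0.1573 - (0.1428)(0.1428)] / [1 - (0.1428)(0.1428)]
         = -0.17769184 / 0.97960816 = -0.181391.
  Update: phi_21 = phi_11 - phi_22 phi_11 = 0.1428 - (-0.181391)(0.1428) = 0.168703.
Step k = 3:
  phi_33 = [rho(3) - phi_21 rho(2) - phi_22 rho(1)] / [1 - phi_21 rho(1) - phi_22 rho(2)]
    numerator   = 0.299 - (0.168703)(-0.1573) - (-0.181391)(0.1428) = 0.35143951
    denominator = 1 - (0.168703)(0.1428) - (-0.181391)(-0.1573) = 0.94737651
  phi_33 = 0.35143951 / 0.94737651 = 0.371.
Therefore phi_{33} = 0.3710.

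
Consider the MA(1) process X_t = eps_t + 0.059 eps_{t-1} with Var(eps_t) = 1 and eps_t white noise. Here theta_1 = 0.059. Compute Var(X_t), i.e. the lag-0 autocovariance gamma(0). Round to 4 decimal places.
\gamma(0) = 1.0035

For an MA(q) process X_t = eps_t + sum_i theta_i eps_{t-i} with
Var(eps_t) = sigma^2, the variance is
  gamma(0) = sigma^2 * (1 + sum_i theta_i^2).
  sum_i theta_i^2 = (0.059)^2 = 0.003481.
  gamma(0) = 1 * (1 + 0.003481) = 1 * 1.003481 = 1.003481, which rounds to 1.0035.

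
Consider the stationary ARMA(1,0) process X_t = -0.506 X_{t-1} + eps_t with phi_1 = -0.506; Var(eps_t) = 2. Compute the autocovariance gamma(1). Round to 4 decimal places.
\gamma(1) = -1.3603

Multiply the model equation by X_{t-k} and take expectations. With theta_0 = psi_0 = 1 and psi_j the MA(infinity) weights, this gives
  gamma(k) - sum_i phi_i gamma(k-i) = c_k,
  c_k = sigma^2 * sum_{j=k..q} theta_j psi_{j-k}   (c_k = 0 for k > q),
using gamma(-m) = gamma(m).
Pure AR (q = 0): c_0 = sigma^2 = 2, c_k = 0 for k >= 1.
Equations for k = 0 and k = 1 (AR order 1):
  gamma(0) = phi_1 gamma(1) + c_0
  gamma(1) = phi_1 gamma(0) + c_1
Substituting the second into the first: gamma(0) (1 - phi_1^2) = c_0 + phi_1 c_1, so
  gamma(0) = c_0 / (1 - phi_1^2) = 2 / (1 - (-0.506)^2) = 2 / 0.743964 = 2.688302.
  gamma(1) = phi_1 gamma(0) = (-0.506)(2.688302) = -1.360281.
Therefore gamma(1) = -1.3603 (to 4 decimal places).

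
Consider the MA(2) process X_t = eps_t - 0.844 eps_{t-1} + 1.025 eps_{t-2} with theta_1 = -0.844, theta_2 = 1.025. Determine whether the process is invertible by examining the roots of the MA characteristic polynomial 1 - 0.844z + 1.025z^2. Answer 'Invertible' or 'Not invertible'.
\text{Not invertible}

The MA(q) characteristic polynomial is P(z) = 1 - 0.844z + 1.025z^2.
Invertibility requires all roots to lie outside the unit circle, i.e. |z| > 1 for every root.
Set 1 + (-0.844) z + (1.025) z^2 = 0, i.e. a z^2 + b z + c = 0 with a = 1.025, b = -0.844, c = 1.
Discriminant D = b^2 - 4ac = (-0.844)^2 - 4*(1.025)*1 = 0.712336 - (4.1) = -3.387664.
D < 0, so the roots are the complex-conjugate pair z = (-b +/- i sqrt(-D)) / (2a) = 0.4117 +/- 0.8978i.
For a conjugate pair |z|^2 = z * conj(z) = (product of roots) = c/a = 1/(1.025) = 0.97561, so |z| = sqrt(0.97561) = 0.9877 for both roots.
Moduli of all roots: 0.9877, 0.9877.
All moduli strictly greater than 1? No.
Verdict: Not invertible.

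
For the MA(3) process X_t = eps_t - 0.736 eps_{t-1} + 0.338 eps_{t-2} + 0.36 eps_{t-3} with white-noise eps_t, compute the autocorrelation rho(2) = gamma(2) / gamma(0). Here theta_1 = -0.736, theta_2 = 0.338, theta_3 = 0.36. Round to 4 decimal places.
\rho(2) = 0.0409

For an MA(q) process with theta_0 = 1, the autocovariance is
  gamma(k) = sigma^2 * sum_{i=0..q-k} theta_i * theta_{i+k},
and rho(k) = gamma(k) / gamma(0). Sigma^2 cancels.
  numerator   = (1)*(0.338) + (-0.736)*(0.36) = 0.07304.
  denominator = (1)^2 + (-0.736)^2 + (0.338)^2 + (0.36)^2 = 1.78554.
  rho(2) = 0.07304 / 1.78554 = 0.0409.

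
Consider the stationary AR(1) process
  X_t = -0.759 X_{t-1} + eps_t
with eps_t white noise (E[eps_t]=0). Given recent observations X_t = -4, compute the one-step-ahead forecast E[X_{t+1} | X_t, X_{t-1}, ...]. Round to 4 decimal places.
E[X_{t+1} \mid \mathcal F_t] = 3.0360

For an AR(p) model X_t = c + sum_i phi_i X_{t-i} + eps_t, the
one-step-ahead conditional mean is
  E[X_{t+1} | X_t, ...] = c + sum_i phi_i X_{t+1-i}.
Substitute known values:
  E[X_{t+1} | ...] = (-0.759) * (-4)
                   = 3.0360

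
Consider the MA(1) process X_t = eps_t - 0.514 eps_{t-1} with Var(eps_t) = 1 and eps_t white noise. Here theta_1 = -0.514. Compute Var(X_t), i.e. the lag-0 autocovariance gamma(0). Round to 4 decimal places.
\gamma(0) = 1.2642

For an MA(q) process X_t = eps_t + sum_i theta_i eps_{t-i} with
Var(eps_t) = sigma^2, the variance is
  gamma(0) = sigma^2 * (1 + sum_i theta_i^2).
  sum_i theta_i^2 = (-0.514)^2 = 0.264196.
  gamma(0) = 1 * (1 + 0.264196) = 1 * 1.264196 = 1.264196, which rounds to 1.2642.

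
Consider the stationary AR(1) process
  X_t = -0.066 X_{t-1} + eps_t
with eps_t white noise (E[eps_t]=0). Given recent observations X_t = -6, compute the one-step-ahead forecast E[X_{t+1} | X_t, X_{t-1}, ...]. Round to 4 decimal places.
E[X_{t+1} \mid \mathcal F_t] = 0.3960

For an AR(p) model X_t = c + sum_i phi_i X_{t-i} + eps_t, the
one-step-ahead conditional mean is
  E[X_{t+1} | X_t, ...] = c + sum_i phi_i X_{t+1-i}.
Substitute known values:
  E[X_{t+1} | ...] = (-0.066) * (-6)
                   = 0.3960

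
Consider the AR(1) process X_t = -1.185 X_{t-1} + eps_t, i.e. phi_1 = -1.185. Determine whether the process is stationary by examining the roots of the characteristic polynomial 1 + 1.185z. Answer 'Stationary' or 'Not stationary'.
\text{Not stationary}

The AR(p) characteristic polynomial is P(z) = 1 + 1.185z.
Stationarity requires all roots to lie outside the unit circle, i.e. |z| > 1 for every root.
This is linear in z: 1 + (1.185) z = 0  =>  z = -1/(1.185) = -0.843882,  |z| = 0.843882.
Moduli of all roots: 0.8439.
All moduli strictly greater than 1? No.
Verdict: Not stationary.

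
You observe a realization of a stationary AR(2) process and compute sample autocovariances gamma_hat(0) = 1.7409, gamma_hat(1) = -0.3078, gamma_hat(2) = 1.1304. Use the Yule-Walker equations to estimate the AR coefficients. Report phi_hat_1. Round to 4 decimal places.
\hat\phi_{1} = -0.0640

The Yule-Walker equations for an AR(p) process read, in matrix form,
  Gamma_p phi = r_p,   with   (Gamma_p)_{ij} = gamma(|i - j|),
                       (r_p)_i = gamma(i),   i,j = 1..p.
Substitute the sample gammas (Toeplitz matrix and right-hand side of size 2):
  Gamma_p = [[1.7409, -0.3078], [-0.3078, 1.7409]]
  r_p     = [-0.3078, 1.1304]
Written out:
  1.7409 phi_1 - 0.3078 phi_2 = -0.3078
  -0.3078 phi_1 + 1.7409 phi_2 = 1.1304
Solve by Cramer's rule:
  det = gamma(0)^2 - gamma(1)^2 = (1.7409)^2 - (-0.3078)^2 = 3.03073281 - 0.09474084 = 2.93599197
  phi_hat_1 = [gamma(1) gamma(0) - gamma(1) gamma(2)] / det = [(-0.3078)(1.7409) - (-0.3078)(1.1304)] / 2.93599197 = -0.1879119 / 2.93599197 = -0.064
  phi_hat_2 = [gamma(0) gamma(2) - gamma(1)^2] / det = [(1.7409)(1.1304) - (-0.3078)^2] / 2.93599197 = 1.87317252 / 2.93599197 = 0.638
So phi_hat = [-0.0640, 0.6380].
Therefore phi_hat_1 = -0.0640.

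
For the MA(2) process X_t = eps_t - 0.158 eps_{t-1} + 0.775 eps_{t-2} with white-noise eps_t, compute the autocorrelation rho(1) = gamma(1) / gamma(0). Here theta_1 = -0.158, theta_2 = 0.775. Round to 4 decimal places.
\rho(1) = -0.1725

For an MA(q) process with theta_0 = 1, the autocovariance is
  gamma(k) = sigma^2 * sum_{i=0..q-k} theta_i * theta_{i+k},
and rho(k) = gamma(k) / gamma(0). Sigma^2 cancels.
  numerator   = (1)*(-0.158) + (-0.158)*(0.775) = -0.28045.
  denominator = (1)^2 + (-0.158)^2 + (0.775)^2 = 1.625589.
  rho(1) = -0.28045 / 1.625589 = -0.1725.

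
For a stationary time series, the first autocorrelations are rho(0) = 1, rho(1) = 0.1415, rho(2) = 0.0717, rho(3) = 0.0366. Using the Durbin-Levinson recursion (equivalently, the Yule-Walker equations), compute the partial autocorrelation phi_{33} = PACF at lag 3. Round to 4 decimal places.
\phi_{33} = 0.0200

The PACF at lag k is phi_{kk}, the last component of the solution
to the Yule-Walker system G_k phi = r_k where
  (G_k)_{ij} = rho(|i - j|), (r_k)_i = rho(i), i,j = 1..k.
Equivalently, Durbin-Levinson gives phi_{kk} iteratively:
  phi_{11} = rho(1)
  phi_{kk} = [rho(k) - sum_{j=1..k-1} phi_{k-1,j} rho(k-j)]
            / [1 - sum_{j=1..k-1} phi_{k-1,j} rho(j)],
  phi_{k,j} = phi_{k-1,j} - phi_{kk} phi_{k-1,k-j},  j = 1..k-1.
Step k = 1:
  phi_11 = rho(1) = 0.1415.
Step k = 2:
  phi_22 = [rho(2) - phi_11 rho(1)] / [1 - phi_11 rho(1)] = [0.0717 - (0.1415)(0.1415)] / [1 - (0.1415)(0.1415)]
         = 0.05167775 / 0.97997775 = 0.052734.
  Update: phi_21 = phi_11 - phi_22 phi_11 = 0.1415 - (0.052734)(0.1415) = 0.134038.
Step k = 3:
  phi_33 = [rho(3) - phi_21 rho(2) - phi_22 rho(1)] / [1 - phi_21 rho(1) - phi_22 rho(2)]
    numerator   = 0.0366 - (0.134038)(0.0717) - (0.052734)(0.1415) = 0.01952766
    denominator = 1 - (0.134038)(0.1415) - (0.052734)(0.0717) = 0.9772526
  phi_33 = 0.01952766 / 0.9772526 = 0.02.
Therefore phi_{33} = 0.0200.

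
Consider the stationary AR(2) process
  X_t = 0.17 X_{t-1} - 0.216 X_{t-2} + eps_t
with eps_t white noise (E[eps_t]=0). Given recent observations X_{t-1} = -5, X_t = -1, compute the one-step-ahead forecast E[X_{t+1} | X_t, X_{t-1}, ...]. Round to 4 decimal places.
E[X_{t+1} \mid \mathcal F_t] = 0.9100

For an AR(p) model X_t = c + sum_i phi_i X_{t-i} + eps_t, the
one-step-ahead conditional mean is
  E[X_{t+1} | X_t, ...] = c + sum_i phi_i X_{t+1-i}.
Substitute known values:
  E[X_{t+1} | ...] = (0.17) * (-1) + (-0.216) * (-5)
                   = 0.9100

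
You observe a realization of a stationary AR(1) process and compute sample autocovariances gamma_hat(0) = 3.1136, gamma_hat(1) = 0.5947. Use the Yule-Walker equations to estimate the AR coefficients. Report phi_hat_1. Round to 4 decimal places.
\hat\phi_{1} = 0.1910

The Yule-Walker equations for an AR(p) process read, in matrix form,
  Gamma_p phi = r_p,   with   (Gamma_p)_{ij} = gamma(|i - j|),
                       (r_p)_i = gamma(i),   i,j = 1..p.
Substitute the sample gammas (Toeplitz matrix and right-hand side of size 1):
  Gamma_p = [[3.1136]]
  r_p     = [0.5947]
With p = 1 this is the single equation gamma(0) phi_1 = gamma(1):
  phi_hat_1 = gamma(1) / gamma(0) = 0.5947 / 3.1136 = 0.1910.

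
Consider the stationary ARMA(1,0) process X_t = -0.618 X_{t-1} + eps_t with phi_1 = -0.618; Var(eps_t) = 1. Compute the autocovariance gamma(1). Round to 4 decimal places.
\gamma(1) = -0.9999

Multiply the model equation by X_{t-k} and take expectations. With theta_0 = psi_0 = 1 and psi_j the MA(infinity) weights, this gives
  gamma(k) - sum_i phi_i gamma(k-i) = c_k,
  c_k = sigma^2 * sum_{j=k..q} theta_j psi_{j-k}   (c_k = 0 for k > q),
using gamma(-m) = gamma(m).
Pure AR (q = 0): c_0 = sigma^2 = 1, c_k = 0 for k >= 1.
Equations for k = 0 and k = 1 (AR order 1):
  gamma(0) = phi_1 gamma(1) + c_0
  gamma(1) = phi_1 gamma(0) + c_1
Substituting the second into the first: gamma(0) (1 - phi_1^2) = c_0 + phi_1 c_1, so
  gamma(0) = c_0 / (1 - phi_1^2) = 1 / (1 - (-0.618)^2) = 1 / 0.618076 = 1.617924.
  gamma(1) = phi_1 gamma(0) = (-0.618)(1.617924) = -0.999877.
Therefore gamma(1) = -0.9999 (to 4 decimal places).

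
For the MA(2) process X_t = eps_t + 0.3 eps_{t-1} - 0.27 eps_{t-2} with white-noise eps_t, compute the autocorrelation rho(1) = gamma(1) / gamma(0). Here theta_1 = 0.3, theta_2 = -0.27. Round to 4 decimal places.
\rho(1) = 0.1883

For an MA(q) process with theta_0 = 1, the autocovariance is
  gamma(k) = sigma^2 * sum_{i=0..q-k} theta_i * theta_{i+k},
and rho(k) = gamma(k) / gamma(0). Sigma^2 cancels.
  numerator   = (1)*(0.3) + (0.3)*(-0.27) = 0.219.
  denominator = (1)^2 + (0.3)^2 + (-0.27)^2 = 1.1629.
  rho(1) = 0.219 / 1.1629 = 0.1883.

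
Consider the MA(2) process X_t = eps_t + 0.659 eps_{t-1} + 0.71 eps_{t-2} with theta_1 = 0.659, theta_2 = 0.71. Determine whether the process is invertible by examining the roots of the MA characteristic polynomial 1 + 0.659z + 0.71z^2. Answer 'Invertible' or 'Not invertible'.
\text{Invertible}

The MA(q) characteristic polynomial is P(z) = 1 + 0.659z + 0.71z^2.
Invertibility requires all roots to lie outside the unit circle, i.e. |z| > 1 for every root.
Set 1 + (0.659) z + (0.71) z^2 = 0, i.e. a z^2 + b z + c = 0 with a = 0.71, b = 0.659, c = 1.
Discriminant D = b^2 - 4ac = (0.659)^2 - 4*(0.71)*1 = 0.434281 - (2.84) = -2.405719.
D < 0, so the roots are the complex-conjugate pair z = (-b +/- i sqrt(-D)) / (2a) = -0.4641 +/- 1.0923i.
For a conjugate pair |z|^2 = z * conj(z) = (product of roots) = c/a = 1/(0.71) = 1.408451, so |z| = sqrt(1.408451) = 1.1868 for both roots.
Moduli of all roots: 1.1868, 1.1868.
All moduli strictly greater than 1? Yes.
Verdict: Invertible.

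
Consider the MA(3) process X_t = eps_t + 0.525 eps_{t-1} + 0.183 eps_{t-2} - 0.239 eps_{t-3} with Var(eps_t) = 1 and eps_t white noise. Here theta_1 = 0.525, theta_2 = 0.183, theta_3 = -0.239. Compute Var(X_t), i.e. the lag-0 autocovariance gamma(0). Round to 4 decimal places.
\gamma(0) = 1.3662

For an MA(q) process X_t = eps_t + sum_i theta_i eps_{t-i} with
Var(eps_t) = sigma^2, the variance is
  gamma(0) = sigma^2 * (1 + sum_i theta_i^2).
  sum_i theta_i^2 = (0.525)^2 + (0.183)^2 + (-0.239)^2 = 0.275625 + 0.033489 + 0.057121 = 0.366235.
  gamma(0) = 1 * (1 + 0.366235) = 1 * 1.366235 = 1.366235, which rounds to 1.3662.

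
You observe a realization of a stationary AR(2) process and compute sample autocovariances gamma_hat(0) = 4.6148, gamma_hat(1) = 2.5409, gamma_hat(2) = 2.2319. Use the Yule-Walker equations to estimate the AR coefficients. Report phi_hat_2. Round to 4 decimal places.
\hat\phi_{2} = 0.2590

The Yule-Walker equations for an AR(p) process read, in matrix form,
  Gamma_p phi = r_p,   with   (Gamma_p)_{ij} = gamma(|i - j|),
                       (r_p)_i = gamma(i),   i,j = 1..p.
Substitute the sample gammas (Toeplitz matrix and right-hand side of size 2):
  Gamma_p = [[4.6148, 2.5409], [2.5409, 4.6148]]
  r_p     = [2.5409, 2.2319]
Written out:
  4.6148 phi_1 + 2.5409 phi_2 = 2.5409
  2.5409 phi_1 + 4.6148 phi_2 = 2.2319
Solve by Cramer's rule:
  det = gamma(0)^2 - gamma(1)^2 = (4.6148)^2 - (2.5409)^2 = 21.29637904 - 6.45617281 = 14.84020623
  phi_hat_1 = [gamma(1) gamma(0) - gamma(1) gamma(2)] / det = [(2.5409)(4.6148) - (2.5409)(2.2319)] / 14.84020623 = 6.05471061 / 14.84020623 = 0.408
  phi_hat_2 = [gamma(0) gamma(2) - gamma(1)^2] / det = [(4.6148)(2.2319) - (2.5409)^2] / 14.84020623 = 3.84359931 / 14.84020623 = 0.259
So phi_hat = [0.4080, 0.2590].
Therefore phi_hat_2 = 0.2590.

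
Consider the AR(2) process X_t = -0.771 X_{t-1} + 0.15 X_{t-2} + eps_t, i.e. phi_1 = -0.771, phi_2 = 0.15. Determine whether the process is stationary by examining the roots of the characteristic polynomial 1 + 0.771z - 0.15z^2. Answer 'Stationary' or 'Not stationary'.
\text{Stationary}

The AR(p) characteristic polynomial is P(z) = 1 + 0.771z - 0.15z^2.
Stationarity requires all roots to lie outside the unit circle, i.e. |z| > 1 for every root.
Set 1 + (0.771) z + (-0.15) z^2 = 0, i.e. a z^2 + b z + c = 0 with a = -0.15, b = 0.771, c = 1.
Discriminant D = b^2 - 4ac = (0.771)^2 - 4*(-0.15)*1 = 0.594441 - (-0.6) = 1.194441.
D >= 0, so the roots are real: z = (-b +/- sqrt(D)) / (2a) = (-0.771 +/- 1.092905) / (-0.3).
  z_1 = (-0.771 + 1.092905) / (-0.3) = -1.073,   |z_1| = 1.073.
  z_2 = (-0.771 - 1.092905) / (-0.3) = 6.213,   |z_2| = 6.213.
Moduli of all roots: 1.0730, 6.2130.
All moduli strictly greater than 1? Yes.
Verdict: Stationary.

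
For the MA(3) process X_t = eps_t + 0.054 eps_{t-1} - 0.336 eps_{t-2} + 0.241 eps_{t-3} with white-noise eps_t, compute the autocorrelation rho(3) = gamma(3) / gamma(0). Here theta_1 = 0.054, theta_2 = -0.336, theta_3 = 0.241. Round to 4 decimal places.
\rho(3) = 0.2053

For an MA(q) process with theta_0 = 1, the autocovariance is
  gamma(k) = sigma^2 * sum_{i=0..q-k} theta_i * theta_{i+k},
and rho(k) = gamma(k) / gamma(0). Sigma^2 cancels.
  numerator   = (1)*(0.241) = 0.241.
  denominator = (1)^2 + (0.054)^2 + (-0.336)^2 + (0.241)^2 = 1.173893.
  rho(3) = 0.241 / 1.173893 = 0.2053.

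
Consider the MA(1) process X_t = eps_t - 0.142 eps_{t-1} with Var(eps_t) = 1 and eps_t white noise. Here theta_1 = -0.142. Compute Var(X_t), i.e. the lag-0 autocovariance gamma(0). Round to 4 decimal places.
\gamma(0) = 1.0202

For an MA(q) process X_t = eps_t + sum_i theta_i eps_{t-i} with
Var(eps_t) = sigma^2, the variance is
  gamma(0) = sigma^2 * (1 + sum_i theta_i^2).
  sum_i theta_i^2 = (-0.142)^2 = 0.020164.
  gamma(0) = 1 * (1 + 0.020164) = 1 * 1.020164 = 1.020164, which rounds to 1.0202.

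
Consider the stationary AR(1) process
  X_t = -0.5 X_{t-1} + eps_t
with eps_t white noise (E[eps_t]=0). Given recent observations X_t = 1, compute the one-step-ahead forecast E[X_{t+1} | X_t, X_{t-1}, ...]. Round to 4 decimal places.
E[X_{t+1} \mid \mathcal F_t] = -0.5000

For an AR(p) model X_t = c + sum_i phi_i X_{t-i} + eps_t, the
one-step-ahead conditional mean is
  E[X_{t+1} | X_t, ...] = c + sum_i phi_i X_{t+1-i}.
Substitute known values:
  E[X_{t+1} | ...] = (-0.5) * (1)
                   = -0.5000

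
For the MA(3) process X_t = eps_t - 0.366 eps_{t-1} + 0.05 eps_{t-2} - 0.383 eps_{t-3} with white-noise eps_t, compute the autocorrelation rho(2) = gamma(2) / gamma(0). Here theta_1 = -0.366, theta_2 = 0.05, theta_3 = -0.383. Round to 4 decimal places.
\rho(2) = 0.1482

For an MA(q) process with theta_0 = 1, the autocovariance is
  gamma(k) = sigma^2 * sum_{i=0..q-k} theta_i * theta_{i+k},
and rho(k) = gamma(k) / gamma(0). Sigma^2 cancels.
  numerator   = (1)*(0.05) + (-0.366)*(-0.383) = 0.190178.
  denominator = (1)^2 + (-0.366)^2 + (0.05)^2 + (-0.383)^2 = 1.283145.
  rho(2) = 0.190178 / 1.283145 = 0.1482.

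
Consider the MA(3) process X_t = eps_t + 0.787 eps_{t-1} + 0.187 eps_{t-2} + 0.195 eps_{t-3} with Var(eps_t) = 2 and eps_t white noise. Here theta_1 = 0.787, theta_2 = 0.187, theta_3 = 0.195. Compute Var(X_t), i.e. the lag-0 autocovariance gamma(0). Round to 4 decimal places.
\gamma(0) = 3.3847

For an MA(q) process X_t = eps_t + sum_i theta_i eps_{t-i} with
Var(eps_t) = sigma^2, the variance is
  gamma(0) = sigma^2 * (1 + sum_i theta_i^2).
  sum_i theta_i^2 = (0.787)^2 + (0.187)^2 + (0.195)^2 = 0.619369 + 0.034969 + 0.038025 = 0.692363.
  gamma(0) = 2 * (1 + 0.692363) = 2 * 1.692363 = 3.384726, which rounds to 3.3847.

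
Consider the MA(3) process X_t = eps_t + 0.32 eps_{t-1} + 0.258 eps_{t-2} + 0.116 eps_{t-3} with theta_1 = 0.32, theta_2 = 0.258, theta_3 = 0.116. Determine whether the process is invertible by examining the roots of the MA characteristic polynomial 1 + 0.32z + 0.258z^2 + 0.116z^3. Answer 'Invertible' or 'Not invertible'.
\text{Invertible}

The MA(q) characteristic polynomial is P(z) = 1 + 0.32z + 0.258z^2 + 0.116z^3.
Invertibility requires all roots to lie outside the unit circle, i.e. |z| > 1 for every root.
Degree 3: look for a simple real root z0 first, then factor out (1 - z/z0) and solve the remaining quadratic.
Testing z0 = -2.5: P(-2.5) = 1 + (0.32)(-2.5) + (0.258)(-2.5)^2 + (0.116)(-2.5)^3
  = 1 + (-0.8) + (1.6125) + (-1.8125) = 0.  So z_0 = -2.5 is a root, |z_0| = 2.5.
Divide out the factor (1 + 0.4 z) = (1 - z/z0) (since 1/z0 = -0.4):
  P(z) = (1 + 0.4 z)(1 + (-0.08) z + (0.29) z^2)
  [check: z-coef -0.08 - (-0.4) = 0.32; z^2-coef 0.29 - (-0.4)(-0.08) = 0.258; z^3-coef -(-0.4)(0.29) = 0.116.]
Remaining roots from the quadratic factor 1 + (-0.08) z + (0.29) z^2:
  Set 1 + (-0.08) z + (0.29) z^2 = 0, i.e. a z^2 + b z + c = 0 with a = 0.29, b = -0.08, c = 1.
  Discriminant D = b^2 - 4ac = (-0.08)^2 - 4*(0.29)*1 = 0.0064 - (1.16) = -1.1536.
  D < 0, so the roots are the complex-conjugate pair z = (-b +/- i sqrt(-D)) / (2a) = 0.1379 +/- 1.8518i.
  For a conjugate pair |z|^2 = z * conj(z) = (product of roots) = c/a = 1/(0.29) = 3.448276, so |z| = sqrt(3.448276) = 1.857 for both roots.
Moduli of all roots: 2.5000, 1.8570, 1.8570.
All moduli strictly greater than 1? Yes.
Verdict: Invertible.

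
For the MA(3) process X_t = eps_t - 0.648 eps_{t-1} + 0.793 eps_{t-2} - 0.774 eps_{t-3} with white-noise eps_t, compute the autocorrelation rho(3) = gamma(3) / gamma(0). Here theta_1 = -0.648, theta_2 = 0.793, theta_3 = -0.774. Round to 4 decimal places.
\rho(3) = -0.2923

For an MA(q) process with theta_0 = 1, the autocovariance is
  gamma(k) = sigma^2 * sum_{i=0..q-k} theta_i * theta_{i+k},
and rho(k) = gamma(k) / gamma(0). Sigma^2 cancels.
  numerator   = (1)*(-0.774) = -0.774.
  denominator = (1)^2 + (-0.648)^2 + (0.793)^2 + (-0.774)^2 = 2.647829.
  rho(3) = -0.774 / 2.647829 = -0.2923.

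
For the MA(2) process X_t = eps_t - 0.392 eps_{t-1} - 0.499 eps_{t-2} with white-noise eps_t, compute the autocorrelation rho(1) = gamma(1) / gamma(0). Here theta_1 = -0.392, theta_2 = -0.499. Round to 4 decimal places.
\rho(1) = -0.1400

For an MA(q) process with theta_0 = 1, the autocovariance is
  gamma(k) = sigma^2 * sum_{i=0..q-k} theta_i * theta_{i+k},
and rho(k) = gamma(k) / gamma(0). Sigma^2 cancels.
  numerator   = (1)*(-0.392) + (-0.392)*(-0.499) = -0.196392.
  denominator = (1)^2 + (-0.392)^2 + (-0.499)^2 = 1.402665.
  rho(1) = -0.196392 / 1.402665 = -0.1400.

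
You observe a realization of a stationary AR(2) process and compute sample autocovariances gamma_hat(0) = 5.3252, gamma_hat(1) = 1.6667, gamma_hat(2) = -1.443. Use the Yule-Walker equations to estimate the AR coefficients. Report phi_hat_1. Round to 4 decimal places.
\hat\phi_{1} = 0.4410

The Yule-Walker equations for an AR(p) process read, in matrix form,
  Gamma_p phi = r_p,   with   (Gamma_p)_{ij} = gamma(|i - j|),
                       (r_p)_i = gamma(i),   i,j = 1..p.
Substitute the sample gammas (Toeplitz matrix and right-hand side of size 2):
  Gamma_p = [[5.3252, 1.6667], [1.6667, 5.3252]]
  r_p     = [1.6667, -1.443]
Written out:
  5.3252 phi_1 + 1.6667 phi_2 = 1.6667
  1.6667 phi_1 + 5.3252 phi_2 = -1.443
Solve by Cramer's rule:
  det = gamma(0)^2 - gamma(1)^2 = (5.3252)^2 - (1.6667)^2 = 28.35775504 - 2.77788889 = 25.57986615
  phi_hat_1 = [gamma(1) gamma(0) - gamma(1) gamma(2)] / det = [(1.6667)(5.3252) - (1.6667)(-1.443)] / 25.57986615 = 11.28055894 / 25.57986615 = 0.441
  phi_hat_2 = [gamma(0) gamma(2) - gamma(1)^2] / det = [(5.3252)(-1.443) - (1.6667)^2] / 25.57986615 = -10.46215249 / 25.57986615 = -0.409
So phi_hat = [0.4410, -0.4090].
Therefore phi_hat_1 = 0.4410.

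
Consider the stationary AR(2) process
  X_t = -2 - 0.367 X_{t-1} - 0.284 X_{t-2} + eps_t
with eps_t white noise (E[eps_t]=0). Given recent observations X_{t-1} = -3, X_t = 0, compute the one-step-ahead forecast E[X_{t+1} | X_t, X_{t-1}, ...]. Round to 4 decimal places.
E[X_{t+1} \mid \mathcal F_t] = -1.1480

For an AR(p) model X_t = c + sum_i phi_i X_{t-i} + eps_t, the
one-step-ahead conditional mean is
  E[X_{t+1} | X_t, ...] = c + sum_i phi_i X_{t+1-i}.
Substitute known values:
  E[X_{t+1} | ...] = -2 + (-0.367) * (0) + (-0.284) * (-3)
                   = -1.1480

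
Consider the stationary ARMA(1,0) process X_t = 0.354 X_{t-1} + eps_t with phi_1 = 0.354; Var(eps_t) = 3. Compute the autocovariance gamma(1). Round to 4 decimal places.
\gamma(1) = 1.2142

Multiply the model equation by X_{t-k} and take expectations. With theta_0 = psi_0 = 1 and psi_j the MA(infinity) weights, this gives
  gamma(k) - sum_i phi_i gamma(k-i) = c_k,
  c_k = sigma^2 * sum_{j=k..q} theta_j psi_{j-k}   (c_k = 0 for k > q),
using gamma(-m) = gamma(m).
Pure AR (q = 0): c_0 = sigma^2 = 3, c_k = 0 for k >= 1.
Equations for k = 0 and k = 1 (AR order 1):
  gamma(0) = phi_1 gamma(1) + c_0
  gamma(1) = phi_1 gamma(0) + c_1
Substituting the second into the first: gamma(0) (1 - phi_1^2) = c_0 + phi_1 c_1, so
  gamma(0) = c_0 / (1 - phi_1^2) = 3 / (1 - (0.354)^2) = 3 / 0.874684 = 3.42981.
  gamma(1) = phi_1 gamma(0) = (0.354)(3.42981) = 1.214153.
Therefore gamma(1) = 1.2142 (to 4 decimal places).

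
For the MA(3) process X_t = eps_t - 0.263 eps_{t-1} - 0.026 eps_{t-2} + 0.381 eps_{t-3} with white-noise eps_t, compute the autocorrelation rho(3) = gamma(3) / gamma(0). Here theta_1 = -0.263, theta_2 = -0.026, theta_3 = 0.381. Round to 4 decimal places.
\rho(3) = 0.3136

For an MA(q) process with theta_0 = 1, the autocovariance is
  gamma(k) = sigma^2 * sum_{i=0..q-k} theta_i * theta_{i+k},
and rho(k) = gamma(k) / gamma(0). Sigma^2 cancels.
  numerator   = (1)*(0.381) = 0.381.
  denominator = (1)^2 + (-0.263)^2 + (-0.026)^2 + (0.381)^2 = 1.215006.
  rho(3) = 0.381 / 1.215006 = 0.3136.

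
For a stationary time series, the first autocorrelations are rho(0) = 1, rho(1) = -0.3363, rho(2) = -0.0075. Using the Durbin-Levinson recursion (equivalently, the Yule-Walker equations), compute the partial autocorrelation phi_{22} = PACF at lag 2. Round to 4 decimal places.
\phi_{22} = -0.1360

The PACF at lag k is phi_{kk}, the last component of the solution
to the Yule-Walker system G_k phi = r_k where
  (G_k)_{ij} = rho(|i - j|), (r_k)_i = rho(i), i,j = 1..k.
Equivalently, Durbin-Levinson gives phi_{kk} iteratively:
  phi_{11} = rho(1)
  phi_{kk} = [rho(k) - sum_{j=1..k-1} phi_{k-1,j} rho(k-j)]
            / [1 - sum_{j=1..k-1} phi_{k-1,j} rho(j)],
  phi_{k,j} = phi_{k-1,j} - phi_{kk} phi_{k-1,k-j},  j = 1..k-1.
Step k = 1:
  phi_11 = rho(1) = -0.3363.
Step k = 2:
  phi_22 = [rho(2) - phi_11 rho(1)] / [1 - phi_11 rho(1)] = [-0.0075 - (-0.3363)(-0.3363)] / [1 - (-0.3363)(-0.3363)]
         = -0.12059769 / 0.88690231 = -0.136.
Therefore phi_{22} = -0.1360.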